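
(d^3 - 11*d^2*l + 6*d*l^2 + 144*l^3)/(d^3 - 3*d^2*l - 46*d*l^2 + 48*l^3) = (d^2 - 3*d*l - 18*l^2)/(d^2 + 5*d*l - 6*l^2)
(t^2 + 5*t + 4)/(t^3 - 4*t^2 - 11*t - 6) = (t + 4)/(t^2 - 5*t - 6)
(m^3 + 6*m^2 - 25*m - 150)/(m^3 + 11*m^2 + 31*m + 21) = (m^3 + 6*m^2 - 25*m - 150)/(m^3 + 11*m^2 + 31*m + 21)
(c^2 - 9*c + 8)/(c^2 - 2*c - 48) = (c - 1)/(c + 6)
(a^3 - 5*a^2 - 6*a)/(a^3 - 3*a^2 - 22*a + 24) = a*(a + 1)/(a^2 + 3*a - 4)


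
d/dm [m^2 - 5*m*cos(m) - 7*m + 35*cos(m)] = 5*m*sin(m) + 2*m - 35*sin(m) - 5*cos(m) - 7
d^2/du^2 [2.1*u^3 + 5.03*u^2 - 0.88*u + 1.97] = 12.6*u + 10.06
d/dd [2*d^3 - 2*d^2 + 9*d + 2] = 6*d^2 - 4*d + 9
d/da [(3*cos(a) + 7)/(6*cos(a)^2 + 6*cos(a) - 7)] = 3*(6*cos(a)^2 + 28*cos(a) + 21)*sin(a)/(-6*sin(a)^2 + 6*cos(a) - 1)^2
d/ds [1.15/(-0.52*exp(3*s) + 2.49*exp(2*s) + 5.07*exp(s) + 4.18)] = (1.794*exp(2*s) - 5.727*exp(s) - 5.8305)*exp(s)/(-0.52*exp(3*s) + 2.49*exp(2*s) + 5.07*exp(s) + 4.18)^2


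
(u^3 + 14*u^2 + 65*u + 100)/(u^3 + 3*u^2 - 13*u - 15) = (u^2 + 9*u + 20)/(u^2 - 2*u - 3)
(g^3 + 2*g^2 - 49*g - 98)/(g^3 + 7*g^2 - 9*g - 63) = (g^2 - 5*g - 14)/(g^2 - 9)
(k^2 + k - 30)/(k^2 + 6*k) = (k - 5)/k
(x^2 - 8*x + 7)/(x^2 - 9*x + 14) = (x - 1)/(x - 2)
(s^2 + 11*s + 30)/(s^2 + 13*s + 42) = (s + 5)/(s + 7)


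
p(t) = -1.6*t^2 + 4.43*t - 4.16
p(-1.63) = -15.63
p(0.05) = -3.94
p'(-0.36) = 5.58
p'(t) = 4.43 - 3.2*t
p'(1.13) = 0.81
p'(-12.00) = 42.83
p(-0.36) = -5.96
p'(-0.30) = 5.39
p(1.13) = -1.20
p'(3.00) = -5.17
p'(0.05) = 4.27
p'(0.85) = 1.71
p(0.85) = -1.55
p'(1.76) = -1.20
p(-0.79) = -8.66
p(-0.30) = -5.63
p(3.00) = -5.27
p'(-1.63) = 9.65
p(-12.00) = -287.72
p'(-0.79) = 6.96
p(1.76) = -1.32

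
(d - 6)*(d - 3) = d^2 - 9*d + 18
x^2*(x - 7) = x^3 - 7*x^2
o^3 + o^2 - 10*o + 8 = (o - 2)*(o - 1)*(o + 4)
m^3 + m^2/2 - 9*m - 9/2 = (m - 3)*(m + 1/2)*(m + 3)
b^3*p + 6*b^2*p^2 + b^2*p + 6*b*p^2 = b*(b + 6*p)*(b*p + p)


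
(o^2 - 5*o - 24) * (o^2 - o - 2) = o^4 - 6*o^3 - 21*o^2 + 34*o + 48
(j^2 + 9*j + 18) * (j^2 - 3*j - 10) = j^4 + 6*j^3 - 19*j^2 - 144*j - 180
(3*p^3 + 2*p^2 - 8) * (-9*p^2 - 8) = -27*p^5 - 18*p^4 - 24*p^3 + 56*p^2 + 64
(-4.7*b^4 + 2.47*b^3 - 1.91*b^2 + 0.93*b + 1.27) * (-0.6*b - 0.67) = 2.82*b^5 + 1.667*b^4 - 0.5089*b^3 + 0.7217*b^2 - 1.3851*b - 0.8509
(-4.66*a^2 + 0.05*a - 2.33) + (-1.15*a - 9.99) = -4.66*a^2 - 1.1*a - 12.32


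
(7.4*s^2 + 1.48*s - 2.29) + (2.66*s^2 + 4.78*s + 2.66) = 10.06*s^2 + 6.26*s + 0.37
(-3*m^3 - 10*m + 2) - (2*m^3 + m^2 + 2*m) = -5*m^3 - m^2 - 12*m + 2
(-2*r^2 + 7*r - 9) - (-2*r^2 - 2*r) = 9*r - 9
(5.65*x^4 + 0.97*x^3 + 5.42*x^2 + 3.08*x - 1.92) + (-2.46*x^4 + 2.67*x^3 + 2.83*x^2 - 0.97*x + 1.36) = 3.19*x^4 + 3.64*x^3 + 8.25*x^2 + 2.11*x - 0.56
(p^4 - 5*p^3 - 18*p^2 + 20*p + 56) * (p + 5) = p^5 - 43*p^3 - 70*p^2 + 156*p + 280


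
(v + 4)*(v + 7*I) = v^2 + 4*v + 7*I*v + 28*I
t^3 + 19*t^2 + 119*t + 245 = (t + 5)*(t + 7)^2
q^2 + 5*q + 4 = (q + 1)*(q + 4)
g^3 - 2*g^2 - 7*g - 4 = (g - 4)*(g + 1)^2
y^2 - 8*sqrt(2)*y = y*(y - 8*sqrt(2))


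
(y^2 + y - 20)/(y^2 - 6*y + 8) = (y + 5)/(y - 2)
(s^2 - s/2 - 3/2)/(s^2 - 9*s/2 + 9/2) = (s + 1)/(s - 3)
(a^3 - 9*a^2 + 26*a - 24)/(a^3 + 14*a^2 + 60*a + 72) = (a^3 - 9*a^2 + 26*a - 24)/(a^3 + 14*a^2 + 60*a + 72)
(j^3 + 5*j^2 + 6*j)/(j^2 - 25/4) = 4*j*(j^2 + 5*j + 6)/(4*j^2 - 25)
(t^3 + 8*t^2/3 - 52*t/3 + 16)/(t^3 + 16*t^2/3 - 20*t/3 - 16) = (3*t - 4)/(3*t + 4)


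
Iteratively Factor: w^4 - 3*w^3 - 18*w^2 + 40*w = (w + 4)*(w^3 - 7*w^2 + 10*w) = (w - 2)*(w + 4)*(w^2 - 5*w) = w*(w - 2)*(w + 4)*(w - 5)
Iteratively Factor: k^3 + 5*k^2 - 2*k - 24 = (k - 2)*(k^2 + 7*k + 12) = (k - 2)*(k + 4)*(k + 3)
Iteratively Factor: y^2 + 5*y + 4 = (y + 1)*(y + 4)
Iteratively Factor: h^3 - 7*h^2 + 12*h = (h)*(h^2 - 7*h + 12) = h*(h - 4)*(h - 3)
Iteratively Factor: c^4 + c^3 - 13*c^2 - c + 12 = (c + 1)*(c^3 - 13*c + 12) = (c + 1)*(c + 4)*(c^2 - 4*c + 3) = (c - 3)*(c + 1)*(c + 4)*(c - 1)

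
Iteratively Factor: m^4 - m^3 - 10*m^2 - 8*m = (m - 4)*(m^3 + 3*m^2 + 2*m) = (m - 4)*(m + 1)*(m^2 + 2*m) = m*(m - 4)*(m + 1)*(m + 2)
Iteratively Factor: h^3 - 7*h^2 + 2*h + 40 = (h - 4)*(h^2 - 3*h - 10) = (h - 5)*(h - 4)*(h + 2)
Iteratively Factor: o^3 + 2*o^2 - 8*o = (o + 4)*(o^2 - 2*o) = o*(o + 4)*(o - 2)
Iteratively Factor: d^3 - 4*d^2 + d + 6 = (d - 2)*(d^2 - 2*d - 3) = (d - 2)*(d + 1)*(d - 3)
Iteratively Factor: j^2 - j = (j)*(j - 1)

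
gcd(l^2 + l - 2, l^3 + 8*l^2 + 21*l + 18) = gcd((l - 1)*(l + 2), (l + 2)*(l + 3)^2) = l + 2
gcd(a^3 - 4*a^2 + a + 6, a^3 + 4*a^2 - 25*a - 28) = a + 1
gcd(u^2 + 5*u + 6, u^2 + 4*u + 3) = u + 3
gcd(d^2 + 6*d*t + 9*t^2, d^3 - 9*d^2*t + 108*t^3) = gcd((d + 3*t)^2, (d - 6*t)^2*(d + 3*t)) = d + 3*t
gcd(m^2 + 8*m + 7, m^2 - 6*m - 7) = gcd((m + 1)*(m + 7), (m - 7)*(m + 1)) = m + 1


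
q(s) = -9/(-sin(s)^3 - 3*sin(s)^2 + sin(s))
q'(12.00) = 16.42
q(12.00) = 7.22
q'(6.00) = 87.25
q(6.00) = 18.30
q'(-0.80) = 6.59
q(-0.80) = 4.76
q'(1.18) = -4.13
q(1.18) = 3.70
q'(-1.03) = 3.09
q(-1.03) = 3.70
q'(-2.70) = -30.48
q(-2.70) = 10.03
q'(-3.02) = -561.65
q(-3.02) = 55.00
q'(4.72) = 0.03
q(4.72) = 3.00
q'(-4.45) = 2.37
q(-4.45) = 3.29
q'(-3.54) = 992.31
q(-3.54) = 73.80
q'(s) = -9*(3*sin(s)^2*cos(s) + 6*sin(s)*cos(s) - cos(s))/(-sin(s)^3 - 3*sin(s)^2 + sin(s))^2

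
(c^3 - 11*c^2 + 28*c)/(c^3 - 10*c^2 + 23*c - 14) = c*(c - 4)/(c^2 - 3*c + 2)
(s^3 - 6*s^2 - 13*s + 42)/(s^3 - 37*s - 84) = (s - 2)/(s + 4)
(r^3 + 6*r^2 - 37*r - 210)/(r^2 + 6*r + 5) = (r^2 + r - 42)/(r + 1)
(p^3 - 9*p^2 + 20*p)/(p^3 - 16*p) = (p - 5)/(p + 4)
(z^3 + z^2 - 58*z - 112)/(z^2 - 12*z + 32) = (z^2 + 9*z + 14)/(z - 4)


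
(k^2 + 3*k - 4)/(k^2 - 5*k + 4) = (k + 4)/(k - 4)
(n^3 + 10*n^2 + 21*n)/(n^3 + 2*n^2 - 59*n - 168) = n/(n - 8)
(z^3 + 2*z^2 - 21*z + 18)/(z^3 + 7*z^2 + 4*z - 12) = (z - 3)/(z + 2)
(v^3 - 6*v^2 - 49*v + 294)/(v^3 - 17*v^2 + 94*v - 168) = (v + 7)/(v - 4)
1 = 1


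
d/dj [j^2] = 2*j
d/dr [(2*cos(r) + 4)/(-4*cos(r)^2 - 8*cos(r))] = -sin(r)/(2*cos(r)^2)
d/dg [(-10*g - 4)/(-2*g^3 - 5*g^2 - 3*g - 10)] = 2*(-20*g^3 - 37*g^2 - 20*g + 44)/(4*g^6 + 20*g^5 + 37*g^4 + 70*g^3 + 109*g^2 + 60*g + 100)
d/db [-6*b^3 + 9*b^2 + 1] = 18*b*(1 - b)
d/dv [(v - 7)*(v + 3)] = 2*v - 4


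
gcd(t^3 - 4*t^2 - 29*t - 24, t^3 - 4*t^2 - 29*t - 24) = t^3 - 4*t^2 - 29*t - 24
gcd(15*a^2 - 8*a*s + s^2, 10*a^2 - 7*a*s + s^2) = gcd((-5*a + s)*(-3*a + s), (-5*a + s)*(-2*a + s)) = -5*a + s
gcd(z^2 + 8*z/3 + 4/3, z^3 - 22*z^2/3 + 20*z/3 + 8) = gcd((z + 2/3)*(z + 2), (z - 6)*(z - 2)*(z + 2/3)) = z + 2/3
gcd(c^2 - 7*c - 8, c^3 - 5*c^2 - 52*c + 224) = c - 8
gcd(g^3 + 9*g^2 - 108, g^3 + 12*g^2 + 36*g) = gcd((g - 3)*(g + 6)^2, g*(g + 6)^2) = g^2 + 12*g + 36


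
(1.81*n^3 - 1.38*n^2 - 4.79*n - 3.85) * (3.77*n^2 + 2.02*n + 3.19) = 6.8237*n^5 - 1.5464*n^4 - 15.072*n^3 - 28.5925*n^2 - 23.0571*n - 12.2815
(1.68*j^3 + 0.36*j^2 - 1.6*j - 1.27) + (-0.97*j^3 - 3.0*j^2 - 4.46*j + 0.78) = 0.71*j^3 - 2.64*j^2 - 6.06*j - 0.49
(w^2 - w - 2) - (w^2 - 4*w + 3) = 3*w - 5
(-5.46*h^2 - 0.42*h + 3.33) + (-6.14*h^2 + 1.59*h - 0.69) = -11.6*h^2 + 1.17*h + 2.64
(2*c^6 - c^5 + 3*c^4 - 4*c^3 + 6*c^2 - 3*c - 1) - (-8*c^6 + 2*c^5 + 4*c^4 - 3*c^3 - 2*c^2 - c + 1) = 10*c^6 - 3*c^5 - c^4 - c^3 + 8*c^2 - 2*c - 2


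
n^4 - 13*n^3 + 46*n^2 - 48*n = n*(n - 8)*(n - 3)*(n - 2)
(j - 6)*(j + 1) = j^2 - 5*j - 6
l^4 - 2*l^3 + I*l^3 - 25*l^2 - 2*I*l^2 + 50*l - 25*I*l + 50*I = (l - 5)*(l - 2)*(l + 5)*(l + I)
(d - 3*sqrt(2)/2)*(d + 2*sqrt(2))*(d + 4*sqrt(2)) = d^3 + 9*sqrt(2)*d^2/2 - 2*d - 24*sqrt(2)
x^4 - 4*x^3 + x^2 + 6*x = x*(x - 3)*(x - 2)*(x + 1)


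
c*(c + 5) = c^2 + 5*c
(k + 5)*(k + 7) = k^2 + 12*k + 35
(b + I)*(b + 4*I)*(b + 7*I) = b^3 + 12*I*b^2 - 39*b - 28*I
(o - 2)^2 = o^2 - 4*o + 4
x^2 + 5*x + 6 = (x + 2)*(x + 3)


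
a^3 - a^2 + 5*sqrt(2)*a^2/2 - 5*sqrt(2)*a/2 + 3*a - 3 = (a - 1)*(a + sqrt(2))*(a + 3*sqrt(2)/2)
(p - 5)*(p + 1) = p^2 - 4*p - 5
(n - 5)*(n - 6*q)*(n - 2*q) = n^3 - 8*n^2*q - 5*n^2 + 12*n*q^2 + 40*n*q - 60*q^2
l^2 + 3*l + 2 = (l + 1)*(l + 2)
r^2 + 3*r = r*(r + 3)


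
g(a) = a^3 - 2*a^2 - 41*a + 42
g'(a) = 3*a^2 - 4*a - 41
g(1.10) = -4.19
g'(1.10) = -41.77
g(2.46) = -56.08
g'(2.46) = -32.69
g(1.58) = -23.83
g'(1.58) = -39.83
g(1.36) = -14.94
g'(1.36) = -40.89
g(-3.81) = 113.87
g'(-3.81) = 17.79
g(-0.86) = 75.14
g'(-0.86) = -35.34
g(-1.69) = 100.75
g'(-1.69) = -25.67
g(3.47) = -82.57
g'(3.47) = -18.76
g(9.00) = 240.00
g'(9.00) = 166.00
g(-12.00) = -1482.00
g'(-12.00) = 439.00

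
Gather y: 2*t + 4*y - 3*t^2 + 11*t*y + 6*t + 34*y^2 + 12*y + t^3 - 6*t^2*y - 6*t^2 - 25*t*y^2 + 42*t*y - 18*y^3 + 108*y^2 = t^3 - 9*t^2 + 8*t - 18*y^3 + y^2*(142 - 25*t) + y*(-6*t^2 + 53*t + 16)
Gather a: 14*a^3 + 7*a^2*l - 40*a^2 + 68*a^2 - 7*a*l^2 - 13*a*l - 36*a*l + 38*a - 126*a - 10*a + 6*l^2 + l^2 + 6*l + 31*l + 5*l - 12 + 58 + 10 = 14*a^3 + a^2*(7*l + 28) + a*(-7*l^2 - 49*l - 98) + 7*l^2 + 42*l + 56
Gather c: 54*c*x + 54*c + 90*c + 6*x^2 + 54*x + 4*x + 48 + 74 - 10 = c*(54*x + 144) + 6*x^2 + 58*x + 112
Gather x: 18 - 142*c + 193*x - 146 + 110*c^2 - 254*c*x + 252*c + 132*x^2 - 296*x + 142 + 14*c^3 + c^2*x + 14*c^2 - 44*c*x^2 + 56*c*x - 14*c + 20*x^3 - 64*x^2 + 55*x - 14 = 14*c^3 + 124*c^2 + 96*c + 20*x^3 + x^2*(68 - 44*c) + x*(c^2 - 198*c - 48)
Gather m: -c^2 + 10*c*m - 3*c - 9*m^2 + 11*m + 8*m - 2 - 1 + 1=-c^2 - 3*c - 9*m^2 + m*(10*c + 19) - 2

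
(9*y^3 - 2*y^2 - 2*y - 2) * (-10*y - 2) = -90*y^4 + 2*y^3 + 24*y^2 + 24*y + 4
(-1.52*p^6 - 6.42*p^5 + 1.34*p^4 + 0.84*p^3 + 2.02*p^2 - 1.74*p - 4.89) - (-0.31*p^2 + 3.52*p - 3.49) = -1.52*p^6 - 6.42*p^5 + 1.34*p^4 + 0.84*p^3 + 2.33*p^2 - 5.26*p - 1.4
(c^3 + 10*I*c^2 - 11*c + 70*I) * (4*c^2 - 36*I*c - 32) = 4*c^5 + 4*I*c^4 + 284*c^3 + 356*I*c^2 + 2872*c - 2240*I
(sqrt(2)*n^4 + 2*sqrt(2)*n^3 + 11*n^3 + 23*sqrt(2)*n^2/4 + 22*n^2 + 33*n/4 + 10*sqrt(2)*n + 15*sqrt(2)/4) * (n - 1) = sqrt(2)*n^5 + sqrt(2)*n^4 + 11*n^4 + 15*sqrt(2)*n^3/4 + 11*n^3 - 55*n^2/4 + 17*sqrt(2)*n^2/4 - 25*sqrt(2)*n/4 - 33*n/4 - 15*sqrt(2)/4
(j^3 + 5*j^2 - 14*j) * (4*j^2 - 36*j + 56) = 4*j^5 - 16*j^4 - 180*j^3 + 784*j^2 - 784*j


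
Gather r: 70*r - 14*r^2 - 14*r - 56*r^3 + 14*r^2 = -56*r^3 + 56*r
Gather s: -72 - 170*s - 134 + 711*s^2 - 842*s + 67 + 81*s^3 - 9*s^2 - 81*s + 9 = 81*s^3 + 702*s^2 - 1093*s - 130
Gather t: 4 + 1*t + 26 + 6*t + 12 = 7*t + 42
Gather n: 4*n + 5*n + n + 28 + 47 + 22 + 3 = 10*n + 100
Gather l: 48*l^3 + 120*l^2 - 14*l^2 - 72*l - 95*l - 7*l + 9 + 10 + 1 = 48*l^3 + 106*l^2 - 174*l + 20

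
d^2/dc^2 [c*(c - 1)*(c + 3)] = 6*c + 4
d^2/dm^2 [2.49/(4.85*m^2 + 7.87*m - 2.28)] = (-117.14205*m^2 - 190.08411*m + 2.49*(9.7*m + 7.87)*(19.4*m + 15.74) + 55.06884)/(4.85*m^2 + 7.87*m - 2.28)^3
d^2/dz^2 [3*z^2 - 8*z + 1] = 6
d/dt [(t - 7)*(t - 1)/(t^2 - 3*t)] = (5*t^2 - 14*t + 21)/(t^2*(t^2 - 6*t + 9))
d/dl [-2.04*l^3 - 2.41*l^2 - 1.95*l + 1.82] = -6.12*l^2 - 4.82*l - 1.95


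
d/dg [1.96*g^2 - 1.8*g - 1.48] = 3.92*g - 1.8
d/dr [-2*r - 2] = -2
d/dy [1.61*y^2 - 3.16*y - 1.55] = 3.22*y - 3.16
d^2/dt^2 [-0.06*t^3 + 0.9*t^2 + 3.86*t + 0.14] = 1.8 - 0.36*t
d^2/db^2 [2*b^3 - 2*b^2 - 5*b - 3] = 12*b - 4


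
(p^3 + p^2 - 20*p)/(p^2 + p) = (p^2 + p - 20)/(p + 1)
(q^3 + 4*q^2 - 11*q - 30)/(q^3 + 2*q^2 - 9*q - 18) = (q + 5)/(q + 3)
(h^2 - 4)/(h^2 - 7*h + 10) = (h + 2)/(h - 5)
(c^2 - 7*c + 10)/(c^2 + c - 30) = (c - 2)/(c + 6)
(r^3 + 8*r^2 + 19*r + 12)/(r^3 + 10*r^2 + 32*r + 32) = (r^2 + 4*r + 3)/(r^2 + 6*r + 8)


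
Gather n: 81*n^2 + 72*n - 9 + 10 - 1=81*n^2 + 72*n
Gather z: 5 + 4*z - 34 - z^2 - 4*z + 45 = 16 - z^2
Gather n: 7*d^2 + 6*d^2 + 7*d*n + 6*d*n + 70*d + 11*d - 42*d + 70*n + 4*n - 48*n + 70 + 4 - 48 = 13*d^2 + 39*d + n*(13*d + 26) + 26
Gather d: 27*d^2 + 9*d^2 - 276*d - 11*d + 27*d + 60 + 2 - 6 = 36*d^2 - 260*d + 56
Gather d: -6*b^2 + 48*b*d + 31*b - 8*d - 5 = -6*b^2 + 31*b + d*(48*b - 8) - 5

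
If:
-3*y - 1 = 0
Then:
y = -1/3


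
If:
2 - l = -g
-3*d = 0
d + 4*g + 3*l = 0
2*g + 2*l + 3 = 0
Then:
No Solution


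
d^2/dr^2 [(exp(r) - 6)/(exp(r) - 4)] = 2*(-exp(r) - 4)*exp(r)/(exp(3*r) - 12*exp(2*r) + 48*exp(r) - 64)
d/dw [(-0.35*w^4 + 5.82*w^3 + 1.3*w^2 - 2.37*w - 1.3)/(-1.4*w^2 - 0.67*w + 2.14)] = (0.98*w^5 - 7.4445*w^4 - 10.7948*w^3 + 33.1754*w^2 + 1.924*w - 5.9428)/(1.96*w^4 + 1.876*w^3 - 5.5431*w^2 - 2.8676*w + 4.5796)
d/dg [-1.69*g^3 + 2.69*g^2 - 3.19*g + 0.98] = -5.07*g^2 + 5.38*g - 3.19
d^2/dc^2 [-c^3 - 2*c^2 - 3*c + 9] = -6*c - 4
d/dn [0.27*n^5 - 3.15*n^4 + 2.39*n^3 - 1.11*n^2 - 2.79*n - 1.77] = 1.35*n^4 - 12.6*n^3 + 7.17*n^2 - 2.22*n - 2.79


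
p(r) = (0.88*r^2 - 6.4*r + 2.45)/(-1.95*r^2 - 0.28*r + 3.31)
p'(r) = (1.76*r - 6.4)/(-1.95*r^2 - 0.28*r + 3.31) + (3.9*r + 0.28)*(0.88*r^2 - 6.4*r + 2.45)/(-1.95*r^2 - 0.28*r + 3.31)^2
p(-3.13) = -2.09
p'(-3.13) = -0.87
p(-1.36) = 152.02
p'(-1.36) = -9188.04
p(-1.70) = -8.58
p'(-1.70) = -24.39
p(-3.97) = -1.59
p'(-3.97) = -0.41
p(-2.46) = -3.01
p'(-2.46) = -2.22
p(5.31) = 0.13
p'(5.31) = -0.11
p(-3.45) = -1.85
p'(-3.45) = -0.63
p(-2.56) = -2.81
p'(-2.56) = -1.87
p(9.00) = -0.10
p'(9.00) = -0.04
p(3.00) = 0.59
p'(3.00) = -0.39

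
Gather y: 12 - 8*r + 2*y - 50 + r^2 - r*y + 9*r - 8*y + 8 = r^2 + r + y*(-r - 6) - 30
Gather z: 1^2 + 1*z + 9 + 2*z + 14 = 3*z + 24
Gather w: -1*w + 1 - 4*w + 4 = 5 - 5*w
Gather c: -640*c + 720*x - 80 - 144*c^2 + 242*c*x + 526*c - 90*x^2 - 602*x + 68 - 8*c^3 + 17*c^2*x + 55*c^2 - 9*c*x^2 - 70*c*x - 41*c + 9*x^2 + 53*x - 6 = -8*c^3 + c^2*(17*x - 89) + c*(-9*x^2 + 172*x - 155) - 81*x^2 + 171*x - 18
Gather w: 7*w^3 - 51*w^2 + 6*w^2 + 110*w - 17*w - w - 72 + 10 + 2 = 7*w^3 - 45*w^2 + 92*w - 60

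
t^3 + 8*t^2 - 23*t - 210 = (t - 5)*(t + 6)*(t + 7)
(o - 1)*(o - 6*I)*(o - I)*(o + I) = o^4 - o^3 - 6*I*o^3 + o^2 + 6*I*o^2 - o - 6*I*o + 6*I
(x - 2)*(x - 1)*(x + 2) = x^3 - x^2 - 4*x + 4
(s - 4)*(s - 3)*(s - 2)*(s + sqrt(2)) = s^4 - 9*s^3 + sqrt(2)*s^3 - 9*sqrt(2)*s^2 + 26*s^2 - 24*s + 26*sqrt(2)*s - 24*sqrt(2)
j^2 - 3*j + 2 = (j - 2)*(j - 1)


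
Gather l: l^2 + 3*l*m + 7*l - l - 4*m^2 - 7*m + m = l^2 + l*(3*m + 6) - 4*m^2 - 6*m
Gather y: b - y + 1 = b - y + 1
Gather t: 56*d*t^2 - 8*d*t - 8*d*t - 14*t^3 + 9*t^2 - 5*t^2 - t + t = -16*d*t - 14*t^3 + t^2*(56*d + 4)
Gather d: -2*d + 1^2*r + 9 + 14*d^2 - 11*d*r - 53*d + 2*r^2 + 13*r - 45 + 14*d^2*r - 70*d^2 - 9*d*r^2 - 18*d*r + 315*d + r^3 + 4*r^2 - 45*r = d^2*(14*r - 56) + d*(-9*r^2 - 29*r + 260) + r^3 + 6*r^2 - 31*r - 36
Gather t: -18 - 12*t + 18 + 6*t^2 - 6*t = 6*t^2 - 18*t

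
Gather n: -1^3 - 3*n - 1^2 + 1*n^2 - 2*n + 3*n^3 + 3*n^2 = 3*n^3 + 4*n^2 - 5*n - 2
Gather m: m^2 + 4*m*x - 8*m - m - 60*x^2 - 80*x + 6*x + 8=m^2 + m*(4*x - 9) - 60*x^2 - 74*x + 8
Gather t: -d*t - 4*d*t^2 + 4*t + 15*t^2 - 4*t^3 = -4*t^3 + t^2*(15 - 4*d) + t*(4 - d)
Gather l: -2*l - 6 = -2*l - 6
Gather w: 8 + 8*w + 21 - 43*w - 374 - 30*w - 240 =-65*w - 585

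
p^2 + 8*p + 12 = (p + 2)*(p + 6)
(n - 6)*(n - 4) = n^2 - 10*n + 24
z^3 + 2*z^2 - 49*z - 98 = (z - 7)*(z + 2)*(z + 7)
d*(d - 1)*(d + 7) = d^3 + 6*d^2 - 7*d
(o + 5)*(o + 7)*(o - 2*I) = o^3 + 12*o^2 - 2*I*o^2 + 35*o - 24*I*o - 70*I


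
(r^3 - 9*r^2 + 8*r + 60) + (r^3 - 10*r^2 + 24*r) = 2*r^3 - 19*r^2 + 32*r + 60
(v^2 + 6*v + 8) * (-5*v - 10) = -5*v^3 - 40*v^2 - 100*v - 80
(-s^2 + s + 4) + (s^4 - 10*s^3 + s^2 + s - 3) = s^4 - 10*s^3 + 2*s + 1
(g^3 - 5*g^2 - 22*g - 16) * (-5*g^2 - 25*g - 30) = -5*g^5 + 205*g^3 + 780*g^2 + 1060*g + 480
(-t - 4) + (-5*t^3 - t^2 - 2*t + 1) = -5*t^3 - t^2 - 3*t - 3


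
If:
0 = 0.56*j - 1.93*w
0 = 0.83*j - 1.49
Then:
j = 1.80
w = 0.52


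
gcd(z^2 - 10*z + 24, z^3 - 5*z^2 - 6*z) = z - 6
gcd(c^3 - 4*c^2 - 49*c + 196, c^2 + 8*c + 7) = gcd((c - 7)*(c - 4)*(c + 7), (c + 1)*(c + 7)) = c + 7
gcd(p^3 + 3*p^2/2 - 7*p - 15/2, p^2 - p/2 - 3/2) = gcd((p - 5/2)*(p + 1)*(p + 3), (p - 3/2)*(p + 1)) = p + 1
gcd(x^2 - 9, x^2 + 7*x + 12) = x + 3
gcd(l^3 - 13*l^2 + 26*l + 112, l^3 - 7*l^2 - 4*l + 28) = l^2 - 5*l - 14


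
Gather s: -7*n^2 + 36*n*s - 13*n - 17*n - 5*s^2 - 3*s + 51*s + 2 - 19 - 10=-7*n^2 - 30*n - 5*s^2 + s*(36*n + 48) - 27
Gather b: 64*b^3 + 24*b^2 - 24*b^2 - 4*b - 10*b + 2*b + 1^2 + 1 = 64*b^3 - 12*b + 2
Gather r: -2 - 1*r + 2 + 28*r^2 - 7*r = 28*r^2 - 8*r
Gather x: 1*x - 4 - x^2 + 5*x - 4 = -x^2 + 6*x - 8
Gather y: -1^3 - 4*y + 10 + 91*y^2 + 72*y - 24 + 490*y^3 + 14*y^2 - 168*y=490*y^3 + 105*y^2 - 100*y - 15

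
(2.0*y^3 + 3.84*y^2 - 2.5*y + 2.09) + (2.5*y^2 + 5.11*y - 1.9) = 2.0*y^3 + 6.34*y^2 + 2.61*y + 0.19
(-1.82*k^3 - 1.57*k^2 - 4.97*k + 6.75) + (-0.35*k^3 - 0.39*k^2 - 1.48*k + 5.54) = -2.17*k^3 - 1.96*k^2 - 6.45*k + 12.29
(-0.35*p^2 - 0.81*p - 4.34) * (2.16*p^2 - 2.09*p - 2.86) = -0.756*p^4 - 1.0181*p^3 - 6.6805*p^2 + 11.3872*p + 12.4124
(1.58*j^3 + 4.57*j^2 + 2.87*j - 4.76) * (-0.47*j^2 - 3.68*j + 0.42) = -0.7426*j^5 - 7.9623*j^4 - 17.5029*j^3 - 6.405*j^2 + 18.7222*j - 1.9992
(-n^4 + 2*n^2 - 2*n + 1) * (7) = -7*n^4 + 14*n^2 - 14*n + 7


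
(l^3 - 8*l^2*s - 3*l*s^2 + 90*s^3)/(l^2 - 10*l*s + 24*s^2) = (-l^2 + 2*l*s + 15*s^2)/(-l + 4*s)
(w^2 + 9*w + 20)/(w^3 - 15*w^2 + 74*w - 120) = (w^2 + 9*w + 20)/(w^3 - 15*w^2 + 74*w - 120)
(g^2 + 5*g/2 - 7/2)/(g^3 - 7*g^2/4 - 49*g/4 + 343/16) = 8*(g - 1)/(8*g^2 - 42*g + 49)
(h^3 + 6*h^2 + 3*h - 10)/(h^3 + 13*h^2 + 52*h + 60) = (h - 1)/(h + 6)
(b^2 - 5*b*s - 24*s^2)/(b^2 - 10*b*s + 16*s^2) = (-b - 3*s)/(-b + 2*s)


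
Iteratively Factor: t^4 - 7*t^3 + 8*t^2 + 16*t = (t - 4)*(t^3 - 3*t^2 - 4*t) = (t - 4)*(t + 1)*(t^2 - 4*t) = (t - 4)^2*(t + 1)*(t)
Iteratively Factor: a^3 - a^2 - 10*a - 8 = (a - 4)*(a^2 + 3*a + 2) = (a - 4)*(a + 2)*(a + 1)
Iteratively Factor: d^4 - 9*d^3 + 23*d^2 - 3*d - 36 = (d - 4)*(d^3 - 5*d^2 + 3*d + 9) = (d - 4)*(d + 1)*(d^2 - 6*d + 9) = (d - 4)*(d - 3)*(d + 1)*(d - 3)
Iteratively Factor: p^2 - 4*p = (p - 4)*(p)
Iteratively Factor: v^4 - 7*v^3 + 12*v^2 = (v)*(v^3 - 7*v^2 + 12*v) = v^2*(v^2 - 7*v + 12) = v^2*(v - 4)*(v - 3)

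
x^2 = x^2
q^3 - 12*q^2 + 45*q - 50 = (q - 5)^2*(q - 2)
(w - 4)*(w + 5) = w^2 + w - 20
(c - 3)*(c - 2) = c^2 - 5*c + 6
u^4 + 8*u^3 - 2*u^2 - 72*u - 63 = (u - 3)*(u + 1)*(u + 3)*(u + 7)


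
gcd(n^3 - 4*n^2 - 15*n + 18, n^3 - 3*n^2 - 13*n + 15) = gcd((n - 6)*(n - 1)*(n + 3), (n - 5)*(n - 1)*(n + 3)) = n^2 + 2*n - 3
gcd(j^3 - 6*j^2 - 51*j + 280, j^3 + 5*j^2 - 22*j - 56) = j + 7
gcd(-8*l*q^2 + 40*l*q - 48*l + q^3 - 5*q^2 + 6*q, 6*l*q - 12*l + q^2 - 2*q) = q - 2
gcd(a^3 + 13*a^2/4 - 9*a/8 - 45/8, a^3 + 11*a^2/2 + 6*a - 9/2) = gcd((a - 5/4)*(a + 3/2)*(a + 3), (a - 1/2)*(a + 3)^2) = a + 3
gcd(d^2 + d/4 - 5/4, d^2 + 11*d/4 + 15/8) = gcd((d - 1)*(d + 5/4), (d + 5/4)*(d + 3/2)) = d + 5/4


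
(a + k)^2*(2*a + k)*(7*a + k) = 14*a^4 + 37*a^3*k + 33*a^2*k^2 + 11*a*k^3 + k^4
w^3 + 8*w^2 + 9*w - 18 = (w - 1)*(w + 3)*(w + 6)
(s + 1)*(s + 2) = s^2 + 3*s + 2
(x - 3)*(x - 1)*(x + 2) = x^3 - 2*x^2 - 5*x + 6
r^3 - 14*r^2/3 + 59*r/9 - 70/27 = (r - 7/3)*(r - 5/3)*(r - 2/3)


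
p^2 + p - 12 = (p - 3)*(p + 4)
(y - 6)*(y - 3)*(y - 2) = y^3 - 11*y^2 + 36*y - 36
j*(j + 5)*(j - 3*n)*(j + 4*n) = j^4 + j^3*n + 5*j^3 - 12*j^2*n^2 + 5*j^2*n - 60*j*n^2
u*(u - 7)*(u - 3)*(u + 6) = u^4 - 4*u^3 - 39*u^2 + 126*u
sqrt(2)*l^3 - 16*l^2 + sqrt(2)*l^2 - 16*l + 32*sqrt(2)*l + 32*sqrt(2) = (l - 4*sqrt(2))^2*(sqrt(2)*l + sqrt(2))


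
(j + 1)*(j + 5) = j^2 + 6*j + 5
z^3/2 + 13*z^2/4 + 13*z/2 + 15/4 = (z/2 + 1/2)*(z + 5/2)*(z + 3)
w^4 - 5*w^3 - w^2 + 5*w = w*(w - 5)*(w - 1)*(w + 1)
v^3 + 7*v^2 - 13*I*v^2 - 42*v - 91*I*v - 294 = (v + 7)*(v - 7*I)*(v - 6*I)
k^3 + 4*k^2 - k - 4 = (k - 1)*(k + 1)*(k + 4)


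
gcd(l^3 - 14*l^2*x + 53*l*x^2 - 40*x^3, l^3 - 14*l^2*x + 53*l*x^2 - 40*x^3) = -l^3 + 14*l^2*x - 53*l*x^2 + 40*x^3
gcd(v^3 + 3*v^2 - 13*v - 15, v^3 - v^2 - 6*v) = v - 3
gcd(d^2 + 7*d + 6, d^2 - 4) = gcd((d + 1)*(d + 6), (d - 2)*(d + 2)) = 1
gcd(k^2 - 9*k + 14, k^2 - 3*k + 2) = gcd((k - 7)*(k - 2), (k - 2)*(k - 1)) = k - 2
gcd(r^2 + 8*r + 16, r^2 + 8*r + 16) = r^2 + 8*r + 16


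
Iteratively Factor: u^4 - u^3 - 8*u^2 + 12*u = (u - 2)*(u^3 + u^2 - 6*u) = (u - 2)*(u + 3)*(u^2 - 2*u) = u*(u - 2)*(u + 3)*(u - 2)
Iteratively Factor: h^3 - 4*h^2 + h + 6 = (h + 1)*(h^2 - 5*h + 6) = (h - 3)*(h + 1)*(h - 2)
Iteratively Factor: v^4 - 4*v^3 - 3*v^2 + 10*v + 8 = (v + 1)*(v^3 - 5*v^2 + 2*v + 8) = (v - 2)*(v + 1)*(v^2 - 3*v - 4) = (v - 4)*(v - 2)*(v + 1)*(v + 1)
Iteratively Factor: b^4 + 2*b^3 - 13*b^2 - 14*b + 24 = (b + 4)*(b^3 - 2*b^2 - 5*b + 6) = (b - 1)*(b + 4)*(b^2 - b - 6) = (b - 3)*(b - 1)*(b + 4)*(b + 2)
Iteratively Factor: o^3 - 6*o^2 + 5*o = (o)*(o^2 - 6*o + 5) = o*(o - 1)*(o - 5)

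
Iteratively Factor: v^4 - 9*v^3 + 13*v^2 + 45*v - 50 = (v - 5)*(v^3 - 4*v^2 - 7*v + 10) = (v - 5)*(v + 2)*(v^2 - 6*v + 5) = (v - 5)^2*(v + 2)*(v - 1)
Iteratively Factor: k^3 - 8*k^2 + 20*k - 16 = (k - 2)*(k^2 - 6*k + 8) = (k - 2)^2*(k - 4)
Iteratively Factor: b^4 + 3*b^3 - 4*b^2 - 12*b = (b)*(b^3 + 3*b^2 - 4*b - 12) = b*(b + 3)*(b^2 - 4) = b*(b - 2)*(b + 3)*(b + 2)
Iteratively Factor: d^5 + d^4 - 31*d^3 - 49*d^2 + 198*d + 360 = (d + 4)*(d^4 - 3*d^3 - 19*d^2 + 27*d + 90) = (d - 3)*(d + 4)*(d^3 - 19*d - 30) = (d - 3)*(d + 2)*(d + 4)*(d^2 - 2*d - 15) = (d - 3)*(d + 2)*(d + 3)*(d + 4)*(d - 5)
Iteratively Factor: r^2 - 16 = (r + 4)*(r - 4)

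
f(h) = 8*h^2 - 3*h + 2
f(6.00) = 272.00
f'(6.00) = 93.00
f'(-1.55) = -27.80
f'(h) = 16*h - 3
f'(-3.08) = -52.28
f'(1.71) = 24.36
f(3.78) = 104.97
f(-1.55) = 25.87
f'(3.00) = 45.00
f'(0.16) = -0.44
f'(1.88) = 27.08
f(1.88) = 24.64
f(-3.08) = 87.13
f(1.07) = 7.95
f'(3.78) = 57.48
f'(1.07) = 14.12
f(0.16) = 1.72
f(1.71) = 20.26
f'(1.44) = 20.04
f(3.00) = 65.00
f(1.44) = 14.27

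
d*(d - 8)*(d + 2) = d^3 - 6*d^2 - 16*d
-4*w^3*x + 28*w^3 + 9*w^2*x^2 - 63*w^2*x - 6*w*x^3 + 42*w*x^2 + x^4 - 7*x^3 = (-4*w + x)*(-w + x)^2*(x - 7)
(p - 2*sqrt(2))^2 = p^2 - 4*sqrt(2)*p + 8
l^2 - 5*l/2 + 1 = (l - 2)*(l - 1/2)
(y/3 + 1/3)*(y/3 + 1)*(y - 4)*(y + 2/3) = y^4/9 + 2*y^3/27 - 13*y^2/9 - 62*y/27 - 8/9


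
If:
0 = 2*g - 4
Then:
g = 2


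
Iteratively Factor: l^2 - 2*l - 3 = (l + 1)*(l - 3)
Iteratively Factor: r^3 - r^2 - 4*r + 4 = (r - 1)*(r^2 - 4) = (r - 2)*(r - 1)*(r + 2)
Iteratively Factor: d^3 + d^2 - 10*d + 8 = (d + 4)*(d^2 - 3*d + 2) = (d - 1)*(d + 4)*(d - 2)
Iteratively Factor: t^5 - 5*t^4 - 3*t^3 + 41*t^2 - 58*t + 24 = (t + 3)*(t^4 - 8*t^3 + 21*t^2 - 22*t + 8) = (t - 4)*(t + 3)*(t^3 - 4*t^2 + 5*t - 2) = (t - 4)*(t - 2)*(t + 3)*(t^2 - 2*t + 1) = (t - 4)*(t - 2)*(t - 1)*(t + 3)*(t - 1)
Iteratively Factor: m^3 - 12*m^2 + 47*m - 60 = (m - 3)*(m^2 - 9*m + 20) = (m - 5)*(m - 3)*(m - 4)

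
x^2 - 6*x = x*(x - 6)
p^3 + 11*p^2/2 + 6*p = p*(p + 3/2)*(p + 4)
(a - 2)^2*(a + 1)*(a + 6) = a^4 + 3*a^3 - 18*a^2 + 4*a + 24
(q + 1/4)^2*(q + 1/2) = q^3 + q^2 + 5*q/16 + 1/32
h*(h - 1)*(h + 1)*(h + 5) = h^4 + 5*h^3 - h^2 - 5*h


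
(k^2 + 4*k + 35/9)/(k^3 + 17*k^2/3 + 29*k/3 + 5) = (k + 7/3)/(k^2 + 4*k + 3)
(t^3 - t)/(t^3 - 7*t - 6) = t*(t - 1)/(t^2 - t - 6)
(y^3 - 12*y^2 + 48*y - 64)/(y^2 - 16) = (y^2 - 8*y + 16)/(y + 4)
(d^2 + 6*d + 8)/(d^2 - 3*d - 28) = (d + 2)/(d - 7)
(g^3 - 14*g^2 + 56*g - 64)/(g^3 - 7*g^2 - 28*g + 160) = (g - 2)/(g + 5)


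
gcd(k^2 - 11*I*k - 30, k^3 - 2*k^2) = 1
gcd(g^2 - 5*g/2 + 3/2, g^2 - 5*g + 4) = g - 1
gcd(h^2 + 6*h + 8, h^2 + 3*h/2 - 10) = h + 4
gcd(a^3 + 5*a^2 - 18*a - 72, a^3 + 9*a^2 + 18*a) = a^2 + 9*a + 18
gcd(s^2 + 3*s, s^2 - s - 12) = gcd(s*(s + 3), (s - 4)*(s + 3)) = s + 3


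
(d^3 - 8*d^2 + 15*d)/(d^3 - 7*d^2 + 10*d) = (d - 3)/(d - 2)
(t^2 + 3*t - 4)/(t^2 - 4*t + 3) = (t + 4)/(t - 3)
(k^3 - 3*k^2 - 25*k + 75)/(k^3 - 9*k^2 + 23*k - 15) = (k + 5)/(k - 1)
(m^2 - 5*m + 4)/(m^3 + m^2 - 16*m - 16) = (m - 1)/(m^2 + 5*m + 4)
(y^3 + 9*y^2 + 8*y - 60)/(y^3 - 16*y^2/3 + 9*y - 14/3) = 3*(y^2 + 11*y + 30)/(3*y^2 - 10*y + 7)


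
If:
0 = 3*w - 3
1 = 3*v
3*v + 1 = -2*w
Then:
No Solution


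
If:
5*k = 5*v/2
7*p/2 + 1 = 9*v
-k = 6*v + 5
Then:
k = -5/13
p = -206/91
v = -10/13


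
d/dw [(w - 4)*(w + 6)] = 2*w + 2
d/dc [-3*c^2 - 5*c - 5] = -6*c - 5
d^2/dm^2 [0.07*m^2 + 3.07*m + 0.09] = 0.140000000000000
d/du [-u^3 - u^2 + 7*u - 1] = -3*u^2 - 2*u + 7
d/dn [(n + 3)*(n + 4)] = 2*n + 7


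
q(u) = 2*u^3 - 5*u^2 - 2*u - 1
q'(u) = 6*u^2 - 10*u - 2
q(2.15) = -8.54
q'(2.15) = 4.24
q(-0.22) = -0.82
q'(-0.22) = 0.49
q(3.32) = 10.44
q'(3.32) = 30.93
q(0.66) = -3.92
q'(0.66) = -5.99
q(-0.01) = -0.98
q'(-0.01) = -1.90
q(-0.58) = -1.91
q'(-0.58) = 5.82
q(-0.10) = -0.85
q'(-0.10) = -0.94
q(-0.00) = -1.00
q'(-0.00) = -2.00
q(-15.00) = -7846.00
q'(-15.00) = 1498.00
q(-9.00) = -1846.00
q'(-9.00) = 574.00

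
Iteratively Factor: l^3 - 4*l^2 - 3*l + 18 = (l - 3)*(l^2 - l - 6) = (l - 3)*(l + 2)*(l - 3)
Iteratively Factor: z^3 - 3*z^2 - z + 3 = (z - 3)*(z^2 - 1) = (z - 3)*(z - 1)*(z + 1)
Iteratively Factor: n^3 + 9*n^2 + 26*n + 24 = (n + 2)*(n^2 + 7*n + 12) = (n + 2)*(n + 3)*(n + 4)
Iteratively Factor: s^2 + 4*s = (s + 4)*(s)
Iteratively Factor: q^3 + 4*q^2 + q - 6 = (q + 2)*(q^2 + 2*q - 3) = (q - 1)*(q + 2)*(q + 3)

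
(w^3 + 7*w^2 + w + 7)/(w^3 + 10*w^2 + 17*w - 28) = (w^2 + 1)/(w^2 + 3*w - 4)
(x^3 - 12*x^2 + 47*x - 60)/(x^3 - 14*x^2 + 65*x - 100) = (x - 3)/(x - 5)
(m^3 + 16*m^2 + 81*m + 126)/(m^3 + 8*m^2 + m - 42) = (m + 6)/(m - 2)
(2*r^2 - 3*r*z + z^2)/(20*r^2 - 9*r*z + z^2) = (2*r^2 - 3*r*z + z^2)/(20*r^2 - 9*r*z + z^2)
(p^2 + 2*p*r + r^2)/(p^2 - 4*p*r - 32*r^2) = (p^2 + 2*p*r + r^2)/(p^2 - 4*p*r - 32*r^2)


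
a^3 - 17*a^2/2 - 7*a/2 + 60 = (a - 8)*(a - 3)*(a + 5/2)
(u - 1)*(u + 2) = u^2 + u - 2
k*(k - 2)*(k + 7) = k^3 + 5*k^2 - 14*k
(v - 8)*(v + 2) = v^2 - 6*v - 16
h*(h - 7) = h^2 - 7*h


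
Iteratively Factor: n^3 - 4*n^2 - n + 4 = (n - 4)*(n^2 - 1) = (n - 4)*(n - 1)*(n + 1)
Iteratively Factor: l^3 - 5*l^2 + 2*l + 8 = (l - 4)*(l^2 - l - 2) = (l - 4)*(l - 2)*(l + 1)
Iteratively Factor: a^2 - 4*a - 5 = (a + 1)*(a - 5)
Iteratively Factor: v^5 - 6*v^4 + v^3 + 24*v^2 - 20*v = (v)*(v^4 - 6*v^3 + v^2 + 24*v - 20) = v*(v + 2)*(v^3 - 8*v^2 + 17*v - 10) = v*(v - 2)*(v + 2)*(v^2 - 6*v + 5) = v*(v - 5)*(v - 2)*(v + 2)*(v - 1)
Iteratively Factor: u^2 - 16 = (u - 4)*(u + 4)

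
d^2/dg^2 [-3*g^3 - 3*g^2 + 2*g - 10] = -18*g - 6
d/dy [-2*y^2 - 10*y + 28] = -4*y - 10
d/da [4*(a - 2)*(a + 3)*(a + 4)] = 12*a^2 + 40*a - 8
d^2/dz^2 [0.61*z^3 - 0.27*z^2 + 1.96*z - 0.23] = 3.66*z - 0.54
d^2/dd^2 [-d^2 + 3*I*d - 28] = -2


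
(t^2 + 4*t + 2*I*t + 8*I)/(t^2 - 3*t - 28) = (t + 2*I)/(t - 7)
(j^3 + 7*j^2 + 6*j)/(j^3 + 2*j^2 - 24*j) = (j + 1)/(j - 4)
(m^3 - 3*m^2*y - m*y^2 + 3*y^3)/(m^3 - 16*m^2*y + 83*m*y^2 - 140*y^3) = (m^3 - 3*m^2*y - m*y^2 + 3*y^3)/(m^3 - 16*m^2*y + 83*m*y^2 - 140*y^3)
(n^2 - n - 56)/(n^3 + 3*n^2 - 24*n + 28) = (n - 8)/(n^2 - 4*n + 4)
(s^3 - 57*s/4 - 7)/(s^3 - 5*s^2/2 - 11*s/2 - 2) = (s + 7/2)/(s + 1)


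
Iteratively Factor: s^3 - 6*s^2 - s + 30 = (s - 3)*(s^2 - 3*s - 10) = (s - 5)*(s - 3)*(s + 2)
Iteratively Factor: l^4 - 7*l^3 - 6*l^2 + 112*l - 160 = (l - 4)*(l^3 - 3*l^2 - 18*l + 40) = (l - 4)*(l + 4)*(l^2 - 7*l + 10) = (l - 4)*(l - 2)*(l + 4)*(l - 5)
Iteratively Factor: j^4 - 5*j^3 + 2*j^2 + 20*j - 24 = (j - 3)*(j^3 - 2*j^2 - 4*j + 8) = (j - 3)*(j + 2)*(j^2 - 4*j + 4) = (j - 3)*(j - 2)*(j + 2)*(j - 2)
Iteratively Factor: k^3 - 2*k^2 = (k)*(k^2 - 2*k) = k*(k - 2)*(k)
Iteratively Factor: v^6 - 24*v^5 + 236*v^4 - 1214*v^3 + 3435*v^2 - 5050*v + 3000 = (v - 3)*(v^5 - 21*v^4 + 173*v^3 - 695*v^2 + 1350*v - 1000) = (v - 4)*(v - 3)*(v^4 - 17*v^3 + 105*v^2 - 275*v + 250) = (v - 5)*(v - 4)*(v - 3)*(v^3 - 12*v^2 + 45*v - 50) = (v - 5)^2*(v - 4)*(v - 3)*(v^2 - 7*v + 10) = (v - 5)^3*(v - 4)*(v - 3)*(v - 2)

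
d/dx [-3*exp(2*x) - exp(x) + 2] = (-6*exp(x) - 1)*exp(x)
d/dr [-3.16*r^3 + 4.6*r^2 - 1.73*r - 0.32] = -9.48*r^2 + 9.2*r - 1.73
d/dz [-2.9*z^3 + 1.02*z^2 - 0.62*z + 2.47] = -8.7*z^2 + 2.04*z - 0.62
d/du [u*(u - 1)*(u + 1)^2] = 4*u^3 + 3*u^2 - 2*u - 1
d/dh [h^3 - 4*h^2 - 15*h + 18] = 3*h^2 - 8*h - 15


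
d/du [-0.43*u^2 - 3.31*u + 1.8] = -0.86*u - 3.31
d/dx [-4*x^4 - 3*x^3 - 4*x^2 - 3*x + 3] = -16*x^3 - 9*x^2 - 8*x - 3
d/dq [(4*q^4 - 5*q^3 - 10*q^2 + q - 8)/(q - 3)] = (12*q^4 - 58*q^3 + 35*q^2 + 60*q + 5)/(q^2 - 6*q + 9)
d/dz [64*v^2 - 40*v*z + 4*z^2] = -40*v + 8*z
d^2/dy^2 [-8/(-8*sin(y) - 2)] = 16*(-4*sin(y)^2 + sin(y) + 8)/(4*sin(y) + 1)^3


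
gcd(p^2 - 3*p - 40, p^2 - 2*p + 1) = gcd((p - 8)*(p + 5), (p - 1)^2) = 1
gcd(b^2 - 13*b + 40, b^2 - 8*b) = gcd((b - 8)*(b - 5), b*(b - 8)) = b - 8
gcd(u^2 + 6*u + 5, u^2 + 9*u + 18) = 1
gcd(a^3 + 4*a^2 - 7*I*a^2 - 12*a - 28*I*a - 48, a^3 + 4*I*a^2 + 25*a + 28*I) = a - 4*I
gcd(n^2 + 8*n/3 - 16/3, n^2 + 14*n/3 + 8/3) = n + 4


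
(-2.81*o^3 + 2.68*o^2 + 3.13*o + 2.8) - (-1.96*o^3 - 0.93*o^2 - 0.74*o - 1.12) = -0.85*o^3 + 3.61*o^2 + 3.87*o + 3.92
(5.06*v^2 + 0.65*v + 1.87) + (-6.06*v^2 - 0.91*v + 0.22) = -1.0*v^2 - 0.26*v + 2.09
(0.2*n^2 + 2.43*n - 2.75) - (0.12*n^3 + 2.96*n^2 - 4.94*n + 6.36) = -0.12*n^3 - 2.76*n^2 + 7.37*n - 9.11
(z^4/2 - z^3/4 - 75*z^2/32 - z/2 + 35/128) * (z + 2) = z^5/2 + 3*z^4/4 - 91*z^3/32 - 83*z^2/16 - 93*z/128 + 35/64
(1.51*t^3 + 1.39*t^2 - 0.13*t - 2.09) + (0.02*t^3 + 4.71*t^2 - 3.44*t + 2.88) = 1.53*t^3 + 6.1*t^2 - 3.57*t + 0.79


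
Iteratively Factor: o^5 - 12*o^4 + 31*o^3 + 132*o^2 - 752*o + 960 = (o - 3)*(o^4 - 9*o^3 + 4*o^2 + 144*o - 320) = (o - 5)*(o - 3)*(o^3 - 4*o^2 - 16*o + 64) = (o - 5)*(o - 4)*(o - 3)*(o^2 - 16) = (o - 5)*(o - 4)^2*(o - 3)*(o + 4)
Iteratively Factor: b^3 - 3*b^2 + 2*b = (b)*(b^2 - 3*b + 2) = b*(b - 2)*(b - 1)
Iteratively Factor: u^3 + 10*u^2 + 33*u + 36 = (u + 3)*(u^2 + 7*u + 12) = (u + 3)*(u + 4)*(u + 3)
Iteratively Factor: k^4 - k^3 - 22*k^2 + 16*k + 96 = (k - 4)*(k^3 + 3*k^2 - 10*k - 24) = (k - 4)*(k - 3)*(k^2 + 6*k + 8) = (k - 4)*(k - 3)*(k + 4)*(k + 2)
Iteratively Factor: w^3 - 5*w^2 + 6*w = (w)*(w^2 - 5*w + 6) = w*(w - 3)*(w - 2)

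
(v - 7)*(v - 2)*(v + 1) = v^3 - 8*v^2 + 5*v + 14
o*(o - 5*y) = o^2 - 5*o*y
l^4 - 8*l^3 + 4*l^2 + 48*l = l*(l - 6)*(l - 4)*(l + 2)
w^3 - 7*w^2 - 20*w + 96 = (w - 8)*(w - 3)*(w + 4)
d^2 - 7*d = d*(d - 7)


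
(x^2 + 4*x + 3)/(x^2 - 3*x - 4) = (x + 3)/(x - 4)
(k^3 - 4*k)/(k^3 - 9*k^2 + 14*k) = (k + 2)/(k - 7)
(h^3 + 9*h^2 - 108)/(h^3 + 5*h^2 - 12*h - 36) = (h + 6)/(h + 2)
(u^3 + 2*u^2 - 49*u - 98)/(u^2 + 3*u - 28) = (u^2 - 5*u - 14)/(u - 4)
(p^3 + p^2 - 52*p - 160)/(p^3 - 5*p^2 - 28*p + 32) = (p + 5)/(p - 1)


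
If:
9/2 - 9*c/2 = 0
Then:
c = 1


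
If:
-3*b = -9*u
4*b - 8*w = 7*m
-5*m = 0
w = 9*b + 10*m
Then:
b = 0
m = 0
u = 0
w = 0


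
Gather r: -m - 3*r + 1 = -m - 3*r + 1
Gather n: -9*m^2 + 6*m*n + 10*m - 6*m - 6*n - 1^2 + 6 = -9*m^2 + 4*m + n*(6*m - 6) + 5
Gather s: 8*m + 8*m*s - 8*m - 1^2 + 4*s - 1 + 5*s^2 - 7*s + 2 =5*s^2 + s*(8*m - 3)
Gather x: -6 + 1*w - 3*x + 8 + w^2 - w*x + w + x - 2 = w^2 + 2*w + x*(-w - 2)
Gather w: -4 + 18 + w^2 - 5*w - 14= w^2 - 5*w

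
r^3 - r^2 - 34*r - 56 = (r - 7)*(r + 2)*(r + 4)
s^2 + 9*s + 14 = (s + 2)*(s + 7)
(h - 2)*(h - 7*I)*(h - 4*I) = h^3 - 2*h^2 - 11*I*h^2 - 28*h + 22*I*h + 56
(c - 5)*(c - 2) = c^2 - 7*c + 10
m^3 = m^3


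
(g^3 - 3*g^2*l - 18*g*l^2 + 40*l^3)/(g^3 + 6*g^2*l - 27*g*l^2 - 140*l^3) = (g - 2*l)/(g + 7*l)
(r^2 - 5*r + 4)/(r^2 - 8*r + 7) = (r - 4)/(r - 7)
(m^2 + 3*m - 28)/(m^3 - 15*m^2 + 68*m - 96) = (m + 7)/(m^2 - 11*m + 24)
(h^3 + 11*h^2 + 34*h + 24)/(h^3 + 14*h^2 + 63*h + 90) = (h^2 + 5*h + 4)/(h^2 + 8*h + 15)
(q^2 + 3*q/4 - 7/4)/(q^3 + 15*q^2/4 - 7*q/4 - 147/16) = 4*(q - 1)/(4*q^2 + 8*q - 21)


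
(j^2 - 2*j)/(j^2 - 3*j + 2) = j/(j - 1)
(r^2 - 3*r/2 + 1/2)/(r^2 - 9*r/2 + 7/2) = (2*r - 1)/(2*r - 7)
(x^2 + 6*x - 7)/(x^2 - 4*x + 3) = (x + 7)/(x - 3)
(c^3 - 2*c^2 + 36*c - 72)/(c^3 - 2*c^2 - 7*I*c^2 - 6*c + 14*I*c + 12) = (c + 6*I)/(c - I)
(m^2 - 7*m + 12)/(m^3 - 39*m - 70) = (-m^2 + 7*m - 12)/(-m^3 + 39*m + 70)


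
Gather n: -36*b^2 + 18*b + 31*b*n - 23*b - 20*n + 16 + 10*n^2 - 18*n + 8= -36*b^2 - 5*b + 10*n^2 + n*(31*b - 38) + 24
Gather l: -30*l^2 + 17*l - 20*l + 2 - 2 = -30*l^2 - 3*l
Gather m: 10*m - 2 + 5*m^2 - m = 5*m^2 + 9*m - 2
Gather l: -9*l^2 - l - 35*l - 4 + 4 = -9*l^2 - 36*l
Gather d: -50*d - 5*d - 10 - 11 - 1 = -55*d - 22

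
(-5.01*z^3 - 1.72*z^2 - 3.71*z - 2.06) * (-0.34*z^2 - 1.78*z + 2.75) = 1.7034*z^5 + 9.5026*z^4 - 9.4545*z^3 + 2.5742*z^2 - 6.5357*z - 5.665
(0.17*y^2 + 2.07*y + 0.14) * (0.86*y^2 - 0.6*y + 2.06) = 0.1462*y^4 + 1.6782*y^3 - 0.7714*y^2 + 4.1802*y + 0.2884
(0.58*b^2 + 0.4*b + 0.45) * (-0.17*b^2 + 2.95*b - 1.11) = -0.0986*b^4 + 1.643*b^3 + 0.4597*b^2 + 0.8835*b - 0.4995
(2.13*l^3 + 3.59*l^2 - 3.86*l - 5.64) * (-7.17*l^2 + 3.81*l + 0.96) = -15.2721*l^5 - 17.625*l^4 + 43.3989*l^3 + 29.1786*l^2 - 25.194*l - 5.4144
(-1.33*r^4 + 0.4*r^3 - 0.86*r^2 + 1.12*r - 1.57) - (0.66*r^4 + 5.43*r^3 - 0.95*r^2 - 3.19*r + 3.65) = -1.99*r^4 - 5.03*r^3 + 0.09*r^2 + 4.31*r - 5.22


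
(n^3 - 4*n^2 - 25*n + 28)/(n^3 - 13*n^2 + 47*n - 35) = (n + 4)/(n - 5)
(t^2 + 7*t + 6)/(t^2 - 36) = (t + 1)/(t - 6)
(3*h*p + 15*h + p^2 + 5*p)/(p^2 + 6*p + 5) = (3*h + p)/(p + 1)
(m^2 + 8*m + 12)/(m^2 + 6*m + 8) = (m + 6)/(m + 4)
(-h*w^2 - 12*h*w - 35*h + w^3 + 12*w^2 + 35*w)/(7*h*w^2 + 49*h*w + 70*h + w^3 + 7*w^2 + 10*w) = (-h*w - 7*h + w^2 + 7*w)/(7*h*w + 14*h + w^2 + 2*w)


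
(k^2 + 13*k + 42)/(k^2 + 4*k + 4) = (k^2 + 13*k + 42)/(k^2 + 4*k + 4)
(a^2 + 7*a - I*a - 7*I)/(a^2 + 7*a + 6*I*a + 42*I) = (a - I)/(a + 6*I)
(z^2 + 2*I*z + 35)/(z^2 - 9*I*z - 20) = (z + 7*I)/(z - 4*I)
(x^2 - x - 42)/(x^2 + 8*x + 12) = (x - 7)/(x + 2)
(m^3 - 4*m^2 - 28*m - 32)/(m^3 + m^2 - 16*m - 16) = (m^3 - 4*m^2 - 28*m - 32)/(m^3 + m^2 - 16*m - 16)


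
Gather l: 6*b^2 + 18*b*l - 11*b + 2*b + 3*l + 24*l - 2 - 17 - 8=6*b^2 - 9*b + l*(18*b + 27) - 27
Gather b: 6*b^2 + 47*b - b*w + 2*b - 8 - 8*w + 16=6*b^2 + b*(49 - w) - 8*w + 8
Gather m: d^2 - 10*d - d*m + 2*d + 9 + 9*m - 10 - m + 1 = d^2 - 8*d + m*(8 - d)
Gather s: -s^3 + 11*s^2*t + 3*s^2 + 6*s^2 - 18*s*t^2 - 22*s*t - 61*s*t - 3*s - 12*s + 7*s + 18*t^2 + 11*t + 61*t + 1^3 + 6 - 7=-s^3 + s^2*(11*t + 9) + s*(-18*t^2 - 83*t - 8) + 18*t^2 + 72*t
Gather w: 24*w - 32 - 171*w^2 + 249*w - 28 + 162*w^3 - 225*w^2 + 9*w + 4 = 162*w^3 - 396*w^2 + 282*w - 56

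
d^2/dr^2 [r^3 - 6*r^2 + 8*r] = 6*r - 12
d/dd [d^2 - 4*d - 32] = 2*d - 4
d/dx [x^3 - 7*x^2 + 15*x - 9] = 3*x^2 - 14*x + 15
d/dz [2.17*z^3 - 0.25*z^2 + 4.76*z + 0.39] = 6.51*z^2 - 0.5*z + 4.76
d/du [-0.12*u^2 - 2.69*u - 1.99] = -0.24*u - 2.69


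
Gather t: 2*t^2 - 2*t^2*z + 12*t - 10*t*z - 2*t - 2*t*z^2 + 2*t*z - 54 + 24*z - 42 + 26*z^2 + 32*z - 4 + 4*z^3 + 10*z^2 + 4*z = t^2*(2 - 2*z) + t*(-2*z^2 - 8*z + 10) + 4*z^3 + 36*z^2 + 60*z - 100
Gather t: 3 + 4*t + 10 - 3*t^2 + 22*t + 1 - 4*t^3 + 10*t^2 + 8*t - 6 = -4*t^3 + 7*t^2 + 34*t + 8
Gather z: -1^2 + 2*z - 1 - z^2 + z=-z^2 + 3*z - 2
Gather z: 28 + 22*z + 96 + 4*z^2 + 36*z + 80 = 4*z^2 + 58*z + 204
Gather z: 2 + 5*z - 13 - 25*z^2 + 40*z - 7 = -25*z^2 + 45*z - 18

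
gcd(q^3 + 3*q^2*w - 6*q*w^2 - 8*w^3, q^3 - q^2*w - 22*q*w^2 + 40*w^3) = q - 2*w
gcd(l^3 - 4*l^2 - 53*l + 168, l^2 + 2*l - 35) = l + 7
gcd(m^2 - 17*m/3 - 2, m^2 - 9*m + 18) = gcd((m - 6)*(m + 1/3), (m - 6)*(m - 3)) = m - 6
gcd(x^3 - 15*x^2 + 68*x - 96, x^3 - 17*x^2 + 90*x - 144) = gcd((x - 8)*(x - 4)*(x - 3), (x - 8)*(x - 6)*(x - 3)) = x^2 - 11*x + 24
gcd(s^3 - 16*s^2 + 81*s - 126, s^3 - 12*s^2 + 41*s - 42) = s^2 - 10*s + 21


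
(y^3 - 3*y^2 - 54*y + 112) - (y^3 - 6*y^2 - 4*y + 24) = 3*y^2 - 50*y + 88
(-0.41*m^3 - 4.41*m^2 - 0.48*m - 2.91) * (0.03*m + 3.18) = -0.0123*m^4 - 1.4361*m^3 - 14.0382*m^2 - 1.6137*m - 9.2538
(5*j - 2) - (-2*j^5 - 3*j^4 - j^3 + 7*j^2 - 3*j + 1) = 2*j^5 + 3*j^4 + j^3 - 7*j^2 + 8*j - 3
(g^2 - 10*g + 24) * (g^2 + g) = g^4 - 9*g^3 + 14*g^2 + 24*g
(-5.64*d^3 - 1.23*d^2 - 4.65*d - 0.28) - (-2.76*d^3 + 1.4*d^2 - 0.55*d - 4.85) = -2.88*d^3 - 2.63*d^2 - 4.1*d + 4.57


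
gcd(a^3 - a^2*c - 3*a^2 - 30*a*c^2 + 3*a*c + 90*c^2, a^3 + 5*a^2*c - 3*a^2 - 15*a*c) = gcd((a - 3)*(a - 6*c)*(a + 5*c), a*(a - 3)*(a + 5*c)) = a^2 + 5*a*c - 3*a - 15*c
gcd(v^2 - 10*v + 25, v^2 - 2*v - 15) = v - 5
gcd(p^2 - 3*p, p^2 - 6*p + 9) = p - 3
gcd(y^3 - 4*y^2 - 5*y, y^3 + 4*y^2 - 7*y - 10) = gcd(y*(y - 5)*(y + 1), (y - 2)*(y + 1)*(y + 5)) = y + 1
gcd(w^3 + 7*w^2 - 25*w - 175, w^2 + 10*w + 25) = w + 5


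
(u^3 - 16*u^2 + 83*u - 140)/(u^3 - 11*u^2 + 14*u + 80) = (u^2 - 11*u + 28)/(u^2 - 6*u - 16)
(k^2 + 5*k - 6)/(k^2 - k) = (k + 6)/k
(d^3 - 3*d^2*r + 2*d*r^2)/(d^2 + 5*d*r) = (d^2 - 3*d*r + 2*r^2)/(d + 5*r)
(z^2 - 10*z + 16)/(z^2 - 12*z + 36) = (z^2 - 10*z + 16)/(z^2 - 12*z + 36)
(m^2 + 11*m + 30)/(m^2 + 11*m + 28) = (m^2 + 11*m + 30)/(m^2 + 11*m + 28)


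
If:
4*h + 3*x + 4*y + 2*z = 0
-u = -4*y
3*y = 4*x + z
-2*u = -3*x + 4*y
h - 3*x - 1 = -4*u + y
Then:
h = 5/11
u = 8/11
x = 8/11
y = 2/11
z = -26/11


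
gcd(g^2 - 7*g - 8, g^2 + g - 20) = 1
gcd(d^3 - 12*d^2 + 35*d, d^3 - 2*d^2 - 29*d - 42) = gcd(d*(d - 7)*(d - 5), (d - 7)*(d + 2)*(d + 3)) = d - 7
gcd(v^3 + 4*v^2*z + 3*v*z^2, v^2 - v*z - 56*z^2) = 1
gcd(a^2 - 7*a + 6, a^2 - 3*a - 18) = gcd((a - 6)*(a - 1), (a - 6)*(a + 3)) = a - 6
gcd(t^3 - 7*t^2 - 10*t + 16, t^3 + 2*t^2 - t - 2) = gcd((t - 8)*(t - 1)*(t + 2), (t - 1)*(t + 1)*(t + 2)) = t^2 + t - 2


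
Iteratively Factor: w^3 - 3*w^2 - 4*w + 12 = (w - 2)*(w^2 - w - 6) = (w - 3)*(w - 2)*(w + 2)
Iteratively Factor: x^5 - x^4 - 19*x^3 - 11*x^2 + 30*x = (x + 3)*(x^4 - 4*x^3 - 7*x^2 + 10*x) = (x - 1)*(x + 3)*(x^3 - 3*x^2 - 10*x) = (x - 5)*(x - 1)*(x + 3)*(x^2 + 2*x) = (x - 5)*(x - 1)*(x + 2)*(x + 3)*(x)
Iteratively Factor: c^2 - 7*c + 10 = (c - 5)*(c - 2)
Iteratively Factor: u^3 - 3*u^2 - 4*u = (u)*(u^2 - 3*u - 4) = u*(u - 4)*(u + 1)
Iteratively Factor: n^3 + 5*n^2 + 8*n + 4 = (n + 2)*(n^2 + 3*n + 2) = (n + 2)^2*(n + 1)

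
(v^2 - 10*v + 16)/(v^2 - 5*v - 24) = (v - 2)/(v + 3)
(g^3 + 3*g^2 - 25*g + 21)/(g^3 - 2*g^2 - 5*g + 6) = (g + 7)/(g + 2)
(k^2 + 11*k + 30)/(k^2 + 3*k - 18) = (k + 5)/(k - 3)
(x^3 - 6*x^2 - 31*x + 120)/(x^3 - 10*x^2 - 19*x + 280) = (x - 3)/(x - 7)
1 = 1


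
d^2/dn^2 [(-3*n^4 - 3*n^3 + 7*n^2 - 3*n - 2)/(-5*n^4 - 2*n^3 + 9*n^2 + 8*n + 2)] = 2*(45*n^9 - 120*n^8 + 1365*n^7 + 1882*n^6 - 561*n^5 - 930*n^4 + 973*n^3 + 1176*n^2 + 330*n + 16)/(125*n^12 + 150*n^11 - 615*n^10 - 1132*n^9 + 477*n^8 + 2430*n^7 + 1611*n^6 - 864*n^5 - 1962*n^4 - 1352*n^3 - 492*n^2 - 96*n - 8)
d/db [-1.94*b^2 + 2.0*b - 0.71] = 2.0 - 3.88*b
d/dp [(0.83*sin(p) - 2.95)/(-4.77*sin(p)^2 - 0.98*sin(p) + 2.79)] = (3.9591*sin(p)^2 - 28.143*sin(p) - 0.5753)*cos(p)/(22.7529*sin(p)^4 + 9.3492*sin(p)^3 - 25.6562*sin(p)^2 - 5.4684*sin(p) + 7.7841)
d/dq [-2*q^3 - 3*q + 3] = -6*q^2 - 3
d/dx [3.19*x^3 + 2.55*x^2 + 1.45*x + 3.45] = 9.57*x^2 + 5.1*x + 1.45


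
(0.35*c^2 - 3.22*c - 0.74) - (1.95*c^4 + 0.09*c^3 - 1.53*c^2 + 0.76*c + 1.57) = -1.95*c^4 - 0.09*c^3 + 1.88*c^2 - 3.98*c - 2.31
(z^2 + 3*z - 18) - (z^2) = 3*z - 18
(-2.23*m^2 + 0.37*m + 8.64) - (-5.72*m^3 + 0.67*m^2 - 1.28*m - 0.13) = 5.72*m^3 - 2.9*m^2 + 1.65*m + 8.77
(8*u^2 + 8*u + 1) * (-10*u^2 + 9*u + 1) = -80*u^4 - 8*u^3 + 70*u^2 + 17*u + 1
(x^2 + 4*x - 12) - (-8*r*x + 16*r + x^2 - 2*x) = 8*r*x - 16*r + 6*x - 12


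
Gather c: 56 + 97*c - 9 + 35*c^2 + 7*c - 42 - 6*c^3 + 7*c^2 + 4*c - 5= -6*c^3 + 42*c^2 + 108*c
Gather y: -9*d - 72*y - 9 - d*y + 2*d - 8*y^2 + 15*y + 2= -7*d - 8*y^2 + y*(-d - 57) - 7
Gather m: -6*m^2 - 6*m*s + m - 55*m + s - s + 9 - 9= -6*m^2 + m*(-6*s - 54)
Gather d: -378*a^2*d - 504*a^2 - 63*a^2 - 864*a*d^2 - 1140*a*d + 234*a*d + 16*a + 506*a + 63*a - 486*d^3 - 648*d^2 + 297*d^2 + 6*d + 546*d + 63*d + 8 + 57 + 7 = -567*a^2 + 585*a - 486*d^3 + d^2*(-864*a - 351) + d*(-378*a^2 - 906*a + 615) + 72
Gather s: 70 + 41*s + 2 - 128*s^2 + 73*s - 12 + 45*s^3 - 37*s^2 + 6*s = 45*s^3 - 165*s^2 + 120*s + 60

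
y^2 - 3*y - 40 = (y - 8)*(y + 5)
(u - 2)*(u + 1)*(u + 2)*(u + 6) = u^4 + 7*u^3 + 2*u^2 - 28*u - 24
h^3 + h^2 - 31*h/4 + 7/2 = (h - 2)*(h - 1/2)*(h + 7/2)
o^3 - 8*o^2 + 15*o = o*(o - 5)*(o - 3)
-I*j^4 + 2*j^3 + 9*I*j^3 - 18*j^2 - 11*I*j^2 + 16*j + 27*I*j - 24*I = (j - 8)*(j - I)*(j + 3*I)*(-I*j + I)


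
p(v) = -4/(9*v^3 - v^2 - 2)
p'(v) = -4*(-27*v^2 + 2*v)/(9*v^3 - v^2 - 2)^2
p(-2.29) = 0.03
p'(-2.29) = 0.04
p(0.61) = 12.15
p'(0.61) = 325.65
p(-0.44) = 1.35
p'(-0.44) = 2.79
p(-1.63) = 0.09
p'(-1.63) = 0.16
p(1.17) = -0.36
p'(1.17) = 1.14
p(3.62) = -0.01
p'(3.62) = 0.01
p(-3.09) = 0.01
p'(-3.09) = 0.01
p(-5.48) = 0.00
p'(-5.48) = 0.00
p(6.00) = 0.00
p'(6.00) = 0.00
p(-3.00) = 0.02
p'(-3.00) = 0.02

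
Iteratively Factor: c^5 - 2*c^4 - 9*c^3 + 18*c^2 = (c)*(c^4 - 2*c^3 - 9*c^2 + 18*c) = c*(c - 3)*(c^3 + c^2 - 6*c) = c*(c - 3)*(c - 2)*(c^2 + 3*c) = c*(c - 3)*(c - 2)*(c + 3)*(c)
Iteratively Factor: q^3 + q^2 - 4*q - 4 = (q + 1)*(q^2 - 4) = (q + 1)*(q + 2)*(q - 2)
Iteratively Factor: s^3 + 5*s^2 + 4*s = (s)*(s^2 + 5*s + 4) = s*(s + 4)*(s + 1)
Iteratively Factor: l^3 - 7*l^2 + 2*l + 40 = (l - 5)*(l^2 - 2*l - 8) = (l - 5)*(l + 2)*(l - 4)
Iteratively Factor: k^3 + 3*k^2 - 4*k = (k)*(k^2 + 3*k - 4) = k*(k - 1)*(k + 4)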